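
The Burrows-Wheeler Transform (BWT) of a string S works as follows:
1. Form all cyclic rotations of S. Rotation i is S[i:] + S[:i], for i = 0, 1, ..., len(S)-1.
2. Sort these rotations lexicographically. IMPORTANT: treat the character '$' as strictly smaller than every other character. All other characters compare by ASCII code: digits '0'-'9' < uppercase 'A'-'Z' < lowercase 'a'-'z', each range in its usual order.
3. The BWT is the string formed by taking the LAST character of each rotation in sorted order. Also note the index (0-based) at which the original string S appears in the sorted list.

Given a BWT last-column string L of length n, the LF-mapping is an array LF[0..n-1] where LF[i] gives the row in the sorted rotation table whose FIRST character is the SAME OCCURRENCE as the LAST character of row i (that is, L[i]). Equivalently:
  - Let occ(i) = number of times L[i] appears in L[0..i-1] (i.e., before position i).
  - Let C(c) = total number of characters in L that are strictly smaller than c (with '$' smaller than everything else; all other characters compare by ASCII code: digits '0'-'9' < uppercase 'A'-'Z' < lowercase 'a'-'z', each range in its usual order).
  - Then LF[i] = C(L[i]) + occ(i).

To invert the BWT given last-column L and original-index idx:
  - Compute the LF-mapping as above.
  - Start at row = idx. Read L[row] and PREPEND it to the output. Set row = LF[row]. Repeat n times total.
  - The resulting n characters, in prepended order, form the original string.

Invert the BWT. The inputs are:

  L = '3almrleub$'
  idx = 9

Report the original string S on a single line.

LF mapping: 1 2 5 7 8 6 4 9 3 0
Walk LF starting at row 9, prepending L[row]:
  step 1: row=9, L[9]='$', prepend. Next row=LF[9]=0
  step 2: row=0, L[0]='3', prepend. Next row=LF[0]=1
  step 3: row=1, L[1]='a', prepend. Next row=LF[1]=2
  step 4: row=2, L[2]='l', prepend. Next row=LF[2]=5
  step 5: row=5, L[5]='l', prepend. Next row=LF[5]=6
  step 6: row=6, L[6]='e', prepend. Next row=LF[6]=4
  step 7: row=4, L[4]='r', prepend. Next row=LF[4]=8
  step 8: row=8, L[8]='b', prepend. Next row=LF[8]=3
  step 9: row=3, L[3]='m', prepend. Next row=LF[3]=7
  step 10: row=7, L[7]='u', prepend. Next row=LF[7]=9
Reversed output: umbrella3$

Answer: umbrella3$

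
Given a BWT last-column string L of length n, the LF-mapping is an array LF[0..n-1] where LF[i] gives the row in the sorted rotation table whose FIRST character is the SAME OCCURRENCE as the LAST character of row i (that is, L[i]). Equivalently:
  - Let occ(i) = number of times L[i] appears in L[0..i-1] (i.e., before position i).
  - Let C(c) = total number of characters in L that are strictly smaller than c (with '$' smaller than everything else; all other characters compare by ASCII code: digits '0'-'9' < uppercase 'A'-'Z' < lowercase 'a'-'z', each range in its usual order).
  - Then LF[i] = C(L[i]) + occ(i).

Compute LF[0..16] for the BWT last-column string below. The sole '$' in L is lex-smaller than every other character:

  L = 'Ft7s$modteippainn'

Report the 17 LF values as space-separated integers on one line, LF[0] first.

Answer: 2 15 1 14 0 8 11 4 16 5 6 12 13 3 7 9 10

Derivation:
Char counts: '$':1, '7':1, 'F':1, 'a':1, 'd':1, 'e':1, 'i':2, 'm':1, 'n':2, 'o':1, 'p':2, 's':1, 't':2
C (first-col start): C('$')=0, C('7')=1, C('F')=2, C('a')=3, C('d')=4, C('e')=5, C('i')=6, C('m')=8, C('n')=9, C('o')=11, C('p')=12, C('s')=14, C('t')=15
L[0]='F': occ=0, LF[0]=C('F')+0=2+0=2
L[1]='t': occ=0, LF[1]=C('t')+0=15+0=15
L[2]='7': occ=0, LF[2]=C('7')+0=1+0=1
L[3]='s': occ=0, LF[3]=C('s')+0=14+0=14
L[4]='$': occ=0, LF[4]=C('$')+0=0+0=0
L[5]='m': occ=0, LF[5]=C('m')+0=8+0=8
L[6]='o': occ=0, LF[6]=C('o')+0=11+0=11
L[7]='d': occ=0, LF[7]=C('d')+0=4+0=4
L[8]='t': occ=1, LF[8]=C('t')+1=15+1=16
L[9]='e': occ=0, LF[9]=C('e')+0=5+0=5
L[10]='i': occ=0, LF[10]=C('i')+0=6+0=6
L[11]='p': occ=0, LF[11]=C('p')+0=12+0=12
L[12]='p': occ=1, LF[12]=C('p')+1=12+1=13
L[13]='a': occ=0, LF[13]=C('a')+0=3+0=3
L[14]='i': occ=1, LF[14]=C('i')+1=6+1=7
L[15]='n': occ=0, LF[15]=C('n')+0=9+0=9
L[16]='n': occ=1, LF[16]=C('n')+1=9+1=10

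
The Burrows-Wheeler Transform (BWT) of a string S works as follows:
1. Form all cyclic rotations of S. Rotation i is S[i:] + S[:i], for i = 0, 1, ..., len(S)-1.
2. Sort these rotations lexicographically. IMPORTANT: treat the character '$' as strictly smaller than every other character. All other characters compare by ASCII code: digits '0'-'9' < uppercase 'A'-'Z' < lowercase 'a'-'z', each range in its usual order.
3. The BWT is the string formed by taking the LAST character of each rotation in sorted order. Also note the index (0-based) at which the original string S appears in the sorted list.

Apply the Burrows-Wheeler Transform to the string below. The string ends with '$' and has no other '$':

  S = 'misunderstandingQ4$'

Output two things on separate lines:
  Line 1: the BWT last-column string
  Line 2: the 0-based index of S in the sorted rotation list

All 19 rotations (rotation i = S[i:]+S[:i]):
  rot[0] = misunderstandingQ4$
  rot[1] = isunderstandingQ4$m
  rot[2] = sunderstandingQ4$mi
  rot[3] = understandingQ4$mis
  rot[4] = nderstandingQ4$misu
  rot[5] = derstandingQ4$misun
  rot[6] = erstandingQ4$misund
  rot[7] = rstandingQ4$misunde
  rot[8] = standingQ4$misunder
  rot[9] = tandingQ4$misunders
  rot[10] = andingQ4$misunderst
  rot[11] = ndingQ4$misundersta
  rot[12] = dingQ4$misunderstan
  rot[13] = ingQ4$misunderstand
  rot[14] = ngQ4$misunderstandi
  rot[15] = gQ4$misunderstandin
  rot[16] = Q4$misunderstanding
  rot[17] = 4$misunderstandingQ
  rot[18] = $misunderstandingQ4
Sorted (with $ < everything):
  sorted[0] = $misunderstandingQ4  (last char: '4')
  sorted[1] = 4$misunderstandingQ  (last char: 'Q')
  sorted[2] = Q4$misunderstanding  (last char: 'g')
  sorted[3] = andingQ4$misunderst  (last char: 't')
  sorted[4] = derstandingQ4$misun  (last char: 'n')
  sorted[5] = dingQ4$misunderstan  (last char: 'n')
  sorted[6] = erstandingQ4$misund  (last char: 'd')
  sorted[7] = gQ4$misunderstandin  (last char: 'n')
  sorted[8] = ingQ4$misunderstand  (last char: 'd')
  sorted[9] = isunderstandingQ4$m  (last char: 'm')
  sorted[10] = misunderstandingQ4$  (last char: '$')
  sorted[11] = nderstandingQ4$misu  (last char: 'u')
  sorted[12] = ndingQ4$misundersta  (last char: 'a')
  sorted[13] = ngQ4$misunderstandi  (last char: 'i')
  sorted[14] = rstandingQ4$misunde  (last char: 'e')
  sorted[15] = standingQ4$misunder  (last char: 'r')
  sorted[16] = sunderstandingQ4$mi  (last char: 'i')
  sorted[17] = tandingQ4$misunders  (last char: 's')
  sorted[18] = understandingQ4$mis  (last char: 's')
Last column: 4Qgtnndndm$uaieriss
Original string S is at sorted index 10

Answer: 4Qgtnndndm$uaieriss
10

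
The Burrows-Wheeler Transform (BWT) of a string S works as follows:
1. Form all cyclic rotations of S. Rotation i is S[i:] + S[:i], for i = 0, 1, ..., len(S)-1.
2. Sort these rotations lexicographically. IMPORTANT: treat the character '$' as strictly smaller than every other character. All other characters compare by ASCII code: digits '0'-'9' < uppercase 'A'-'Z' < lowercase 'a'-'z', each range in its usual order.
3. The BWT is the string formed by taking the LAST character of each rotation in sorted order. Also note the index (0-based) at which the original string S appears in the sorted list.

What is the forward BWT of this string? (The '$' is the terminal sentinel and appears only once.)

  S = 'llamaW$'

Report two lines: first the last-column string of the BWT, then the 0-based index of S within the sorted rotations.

Answer: Wamll$a
5

Derivation:
All 7 rotations (rotation i = S[i:]+S[:i]):
  rot[0] = llamaW$
  rot[1] = lamaW$l
  rot[2] = amaW$ll
  rot[3] = maW$lla
  rot[4] = aW$llam
  rot[5] = W$llama
  rot[6] = $llamaW
Sorted (with $ < everything):
  sorted[0] = $llamaW  (last char: 'W')
  sorted[1] = W$llama  (last char: 'a')
  sorted[2] = aW$llam  (last char: 'm')
  sorted[3] = amaW$ll  (last char: 'l')
  sorted[4] = lamaW$l  (last char: 'l')
  sorted[5] = llamaW$  (last char: '$')
  sorted[6] = maW$lla  (last char: 'a')
Last column: Wamll$a
Original string S is at sorted index 5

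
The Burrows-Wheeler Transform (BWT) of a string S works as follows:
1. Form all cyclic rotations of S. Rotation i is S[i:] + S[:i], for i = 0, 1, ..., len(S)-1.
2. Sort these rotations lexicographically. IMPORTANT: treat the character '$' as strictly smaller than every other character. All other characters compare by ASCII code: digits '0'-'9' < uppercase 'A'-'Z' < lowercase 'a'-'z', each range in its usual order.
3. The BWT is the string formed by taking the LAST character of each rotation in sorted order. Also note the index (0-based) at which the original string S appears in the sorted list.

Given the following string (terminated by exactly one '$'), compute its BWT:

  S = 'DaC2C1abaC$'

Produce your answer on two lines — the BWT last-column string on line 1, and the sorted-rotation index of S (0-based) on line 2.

All 11 rotations (rotation i = S[i:]+S[:i]):
  rot[0] = DaC2C1abaC$
  rot[1] = aC2C1abaC$D
  rot[2] = C2C1abaC$Da
  rot[3] = 2C1abaC$DaC
  rot[4] = C1abaC$DaC2
  rot[5] = 1abaC$DaC2C
  rot[6] = abaC$DaC2C1
  rot[7] = baC$DaC2C1a
  rot[8] = aC$DaC2C1ab
  rot[9] = C$DaC2C1aba
  rot[10] = $DaC2C1abaC
Sorted (with $ < everything):
  sorted[0] = $DaC2C1abaC  (last char: 'C')
  sorted[1] = 1abaC$DaC2C  (last char: 'C')
  sorted[2] = 2C1abaC$DaC  (last char: 'C')
  sorted[3] = C$DaC2C1aba  (last char: 'a')
  sorted[4] = C1abaC$DaC2  (last char: '2')
  sorted[5] = C2C1abaC$Da  (last char: 'a')
  sorted[6] = DaC2C1abaC$  (last char: '$')
  sorted[7] = aC$DaC2C1ab  (last char: 'b')
  sorted[8] = aC2C1abaC$D  (last char: 'D')
  sorted[9] = abaC$DaC2C1  (last char: '1')
  sorted[10] = baC$DaC2C1a  (last char: 'a')
Last column: CCCa2a$bD1a
Original string S is at sorted index 6

Answer: CCCa2a$bD1a
6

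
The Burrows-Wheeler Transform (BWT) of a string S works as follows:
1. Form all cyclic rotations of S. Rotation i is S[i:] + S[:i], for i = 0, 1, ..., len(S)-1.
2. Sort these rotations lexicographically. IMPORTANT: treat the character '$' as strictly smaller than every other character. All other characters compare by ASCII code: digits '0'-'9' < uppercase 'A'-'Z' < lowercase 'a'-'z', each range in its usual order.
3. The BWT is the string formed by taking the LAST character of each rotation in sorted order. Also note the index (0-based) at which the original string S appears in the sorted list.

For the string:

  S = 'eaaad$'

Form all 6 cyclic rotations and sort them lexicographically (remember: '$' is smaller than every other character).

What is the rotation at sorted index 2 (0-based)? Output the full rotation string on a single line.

Answer: aad$ea

Derivation:
All 6 rotations (rotation i = S[i:]+S[:i]):
  rot[0] = eaaad$
  rot[1] = aaad$e
  rot[2] = aad$ea
  rot[3] = ad$eaa
  rot[4] = d$eaaa
  rot[5] = $eaaad
Sorted (with $ < everything):
  sorted[0] = $eaaad
  sorted[1] = aaad$e
  sorted[2] = aad$ea
  sorted[3] = ad$eaa
  sorted[4] = d$eaaa
  sorted[5] = eaaad$
sorted[2] = aad$ea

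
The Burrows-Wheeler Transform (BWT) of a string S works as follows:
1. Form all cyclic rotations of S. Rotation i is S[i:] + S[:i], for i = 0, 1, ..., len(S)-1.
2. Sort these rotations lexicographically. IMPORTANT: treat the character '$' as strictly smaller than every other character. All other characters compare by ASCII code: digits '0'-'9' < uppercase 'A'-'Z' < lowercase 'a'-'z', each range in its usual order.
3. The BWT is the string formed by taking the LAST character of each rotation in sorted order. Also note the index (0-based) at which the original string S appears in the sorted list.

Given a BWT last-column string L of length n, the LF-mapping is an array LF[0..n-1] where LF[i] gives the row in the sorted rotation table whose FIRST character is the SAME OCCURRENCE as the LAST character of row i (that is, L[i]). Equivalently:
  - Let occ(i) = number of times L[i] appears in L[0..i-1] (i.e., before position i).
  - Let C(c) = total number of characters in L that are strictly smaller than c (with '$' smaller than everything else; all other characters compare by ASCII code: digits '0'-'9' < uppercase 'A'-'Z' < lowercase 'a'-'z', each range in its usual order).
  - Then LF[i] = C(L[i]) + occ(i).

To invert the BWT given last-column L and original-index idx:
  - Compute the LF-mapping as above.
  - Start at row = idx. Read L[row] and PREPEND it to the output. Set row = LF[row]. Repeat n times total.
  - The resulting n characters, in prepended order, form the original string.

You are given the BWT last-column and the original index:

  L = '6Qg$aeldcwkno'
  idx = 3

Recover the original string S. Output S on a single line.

LF mapping: 1 2 7 0 3 6 9 5 4 12 8 10 11
Walk LF starting at row 3, prepending L[row]:
  step 1: row=3, L[3]='$', prepend. Next row=LF[3]=0
  step 2: row=0, L[0]='6', prepend. Next row=LF[0]=1
  step 3: row=1, L[1]='Q', prepend. Next row=LF[1]=2
  step 4: row=2, L[2]='g', prepend. Next row=LF[2]=7
  step 5: row=7, L[7]='d', prepend. Next row=LF[7]=5
  step 6: row=5, L[5]='e', prepend. Next row=LF[5]=6
  step 7: row=6, L[6]='l', prepend. Next row=LF[6]=9
  step 8: row=9, L[9]='w', prepend. Next row=LF[9]=12
  step 9: row=12, L[12]='o', prepend. Next row=LF[12]=11
  step 10: row=11, L[11]='n', prepend. Next row=LF[11]=10
  step 11: row=10, L[10]='k', prepend. Next row=LF[10]=8
  step 12: row=8, L[8]='c', prepend. Next row=LF[8]=4
  step 13: row=4, L[4]='a', prepend. Next row=LF[4]=3
Reversed output: acknowledgQ6$

Answer: acknowledgQ6$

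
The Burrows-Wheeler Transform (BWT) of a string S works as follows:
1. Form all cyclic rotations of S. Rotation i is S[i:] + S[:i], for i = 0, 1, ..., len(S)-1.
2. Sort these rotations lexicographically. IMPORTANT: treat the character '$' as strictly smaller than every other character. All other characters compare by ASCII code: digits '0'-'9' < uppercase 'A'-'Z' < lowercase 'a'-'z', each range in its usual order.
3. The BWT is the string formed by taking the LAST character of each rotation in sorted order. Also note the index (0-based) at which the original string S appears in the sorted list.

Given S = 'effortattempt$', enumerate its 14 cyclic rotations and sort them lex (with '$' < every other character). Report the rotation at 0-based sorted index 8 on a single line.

Answer: pt$effortattem

Derivation:
All 14 rotations (rotation i = S[i:]+S[:i]):
  rot[0] = effortattempt$
  rot[1] = ffortattempt$e
  rot[2] = fortattempt$ef
  rot[3] = ortattempt$eff
  rot[4] = rtattempt$effo
  rot[5] = tattempt$effor
  rot[6] = attempt$effort
  rot[7] = ttempt$efforta
  rot[8] = tempt$effortat
  rot[9] = empt$effortatt
  rot[10] = mpt$effortatte
  rot[11] = pt$effortattem
  rot[12] = t$effortattemp
  rot[13] = $effortattempt
Sorted (with $ < everything):
  sorted[0] = $effortattempt
  sorted[1] = attempt$effort
  sorted[2] = effortattempt$
  sorted[3] = empt$effortatt
  sorted[4] = ffortattempt$e
  sorted[5] = fortattempt$ef
  sorted[6] = mpt$effortatte
  sorted[7] = ortattempt$eff
  sorted[8] = pt$effortattem
  sorted[9] = rtattempt$effo
  sorted[10] = t$effortattemp
  sorted[11] = tattempt$effor
  sorted[12] = tempt$effortat
  sorted[13] = ttempt$efforta
sorted[8] = pt$effortattem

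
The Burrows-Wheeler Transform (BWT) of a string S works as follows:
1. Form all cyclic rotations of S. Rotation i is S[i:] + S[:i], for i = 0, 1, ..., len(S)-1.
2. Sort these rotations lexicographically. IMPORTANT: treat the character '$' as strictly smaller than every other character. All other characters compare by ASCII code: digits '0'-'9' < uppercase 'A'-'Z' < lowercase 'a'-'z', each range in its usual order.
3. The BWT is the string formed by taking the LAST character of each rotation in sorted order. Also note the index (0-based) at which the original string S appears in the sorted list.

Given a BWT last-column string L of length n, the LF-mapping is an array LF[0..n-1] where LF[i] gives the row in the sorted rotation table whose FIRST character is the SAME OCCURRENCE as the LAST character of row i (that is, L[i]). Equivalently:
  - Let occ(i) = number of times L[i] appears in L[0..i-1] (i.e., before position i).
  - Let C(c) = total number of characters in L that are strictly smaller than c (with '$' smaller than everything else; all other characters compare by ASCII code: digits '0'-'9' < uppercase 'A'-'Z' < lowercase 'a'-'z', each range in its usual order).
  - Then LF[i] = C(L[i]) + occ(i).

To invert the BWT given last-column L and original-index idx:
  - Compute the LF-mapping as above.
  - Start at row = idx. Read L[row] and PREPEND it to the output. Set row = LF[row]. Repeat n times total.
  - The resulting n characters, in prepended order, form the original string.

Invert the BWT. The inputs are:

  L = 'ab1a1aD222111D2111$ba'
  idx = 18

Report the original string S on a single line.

LF mapping: 15 19 1 16 2 17 13 9 10 11 3 4 5 14 12 6 7 8 0 20 18
Walk LF starting at row 18, prepending L[row]:
  step 1: row=18, L[18]='$', prepend. Next row=LF[18]=0
  step 2: row=0, L[0]='a', prepend. Next row=LF[0]=15
  step 3: row=15, L[15]='1', prepend. Next row=LF[15]=6
  step 4: row=6, L[6]='D', prepend. Next row=LF[6]=13
  step 5: row=13, L[13]='D', prepend. Next row=LF[13]=14
  step 6: row=14, L[14]='2', prepend. Next row=LF[14]=12
  step 7: row=12, L[12]='1', prepend. Next row=LF[12]=5
  step 8: row=5, L[5]='a', prepend. Next row=LF[5]=17
  step 9: row=17, L[17]='1', prepend. Next row=LF[17]=8
  step 10: row=8, L[8]='2', prepend. Next row=LF[8]=10
  step 11: row=10, L[10]='1', prepend. Next row=LF[10]=3
  step 12: row=3, L[3]='a', prepend. Next row=LF[3]=16
  step 13: row=16, L[16]='1', prepend. Next row=LF[16]=7
  step 14: row=7, L[7]='2', prepend. Next row=LF[7]=9
  step 15: row=9, L[9]='2', prepend. Next row=LF[9]=11
  step 16: row=11, L[11]='1', prepend. Next row=LF[11]=4
  step 17: row=4, L[4]='1', prepend. Next row=LF[4]=2
  step 18: row=2, L[2]='1', prepend. Next row=LF[2]=1
  step 19: row=1, L[1]='b', prepend. Next row=LF[1]=19
  step 20: row=19, L[19]='b', prepend. Next row=LF[19]=20
  step 21: row=20, L[20]='a', prepend. Next row=LF[20]=18
Reversed output: abb111221a121a12DD1a$

Answer: abb111221a121a12DD1a$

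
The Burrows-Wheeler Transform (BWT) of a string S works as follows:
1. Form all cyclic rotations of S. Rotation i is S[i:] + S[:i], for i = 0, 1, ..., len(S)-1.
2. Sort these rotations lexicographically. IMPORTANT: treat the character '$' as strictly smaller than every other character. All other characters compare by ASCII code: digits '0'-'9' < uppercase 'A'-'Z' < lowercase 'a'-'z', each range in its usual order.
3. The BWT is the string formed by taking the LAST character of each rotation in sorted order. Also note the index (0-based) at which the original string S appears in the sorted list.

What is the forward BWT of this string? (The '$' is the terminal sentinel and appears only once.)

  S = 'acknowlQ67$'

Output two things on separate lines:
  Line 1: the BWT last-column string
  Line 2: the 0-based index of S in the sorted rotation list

All 11 rotations (rotation i = S[i:]+S[:i]):
  rot[0] = acknowlQ67$
  rot[1] = cknowlQ67$a
  rot[2] = knowlQ67$ac
  rot[3] = nowlQ67$ack
  rot[4] = owlQ67$ackn
  rot[5] = wlQ67$ackno
  rot[6] = lQ67$acknow
  rot[7] = Q67$acknowl
  rot[8] = 67$acknowlQ
  rot[9] = 7$acknowlQ6
  rot[10] = $acknowlQ67
Sorted (with $ < everything):
  sorted[0] = $acknowlQ67  (last char: '7')
  sorted[1] = 67$acknowlQ  (last char: 'Q')
  sorted[2] = 7$acknowlQ6  (last char: '6')
  sorted[3] = Q67$acknowl  (last char: 'l')
  sorted[4] = acknowlQ67$  (last char: '$')
  sorted[5] = cknowlQ67$a  (last char: 'a')
  sorted[6] = knowlQ67$ac  (last char: 'c')
  sorted[7] = lQ67$acknow  (last char: 'w')
  sorted[8] = nowlQ67$ack  (last char: 'k')
  sorted[9] = owlQ67$ackn  (last char: 'n')
  sorted[10] = wlQ67$ackno  (last char: 'o')
Last column: 7Q6l$acwkno
Original string S is at sorted index 4

Answer: 7Q6l$acwkno
4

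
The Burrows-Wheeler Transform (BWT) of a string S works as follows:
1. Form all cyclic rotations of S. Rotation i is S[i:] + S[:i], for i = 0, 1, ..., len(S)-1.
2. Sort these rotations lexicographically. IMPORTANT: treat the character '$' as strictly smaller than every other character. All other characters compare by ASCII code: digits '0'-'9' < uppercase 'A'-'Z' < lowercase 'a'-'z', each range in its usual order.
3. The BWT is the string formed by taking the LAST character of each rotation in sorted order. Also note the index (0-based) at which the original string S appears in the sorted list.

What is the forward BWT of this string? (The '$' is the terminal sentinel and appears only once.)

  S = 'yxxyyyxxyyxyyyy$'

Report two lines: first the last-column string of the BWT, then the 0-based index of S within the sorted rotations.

Answer: yyyxxyyy$yyyxyxx
8

Derivation:
All 16 rotations (rotation i = S[i:]+S[:i]):
  rot[0] = yxxyyyxxyyxyyyy$
  rot[1] = xxyyyxxyyxyyyy$y
  rot[2] = xyyyxxyyxyyyy$yx
  rot[3] = yyyxxyyxyyyy$yxx
  rot[4] = yyxxyyxyyyy$yxxy
  rot[5] = yxxyyxyyyy$yxxyy
  rot[6] = xxyyxyyyy$yxxyyy
  rot[7] = xyyxyyyy$yxxyyyx
  rot[8] = yyxyyyy$yxxyyyxx
  rot[9] = yxyyyy$yxxyyyxxy
  rot[10] = xyyyy$yxxyyyxxyy
  rot[11] = yyyy$yxxyyyxxyyx
  rot[12] = yyy$yxxyyyxxyyxy
  rot[13] = yy$yxxyyyxxyyxyy
  rot[14] = y$yxxyyyxxyyxyyy
  rot[15] = $yxxyyyxxyyxyyyy
Sorted (with $ < everything):
  sorted[0] = $yxxyyyxxyyxyyyy  (last char: 'y')
  sorted[1] = xxyyxyyyy$yxxyyy  (last char: 'y')
  sorted[2] = xxyyyxxyyxyyyy$y  (last char: 'y')
  sorted[3] = xyyxyyyy$yxxyyyx  (last char: 'x')
  sorted[4] = xyyyxxyyxyyyy$yx  (last char: 'x')
  sorted[5] = xyyyy$yxxyyyxxyy  (last char: 'y')
  sorted[6] = y$yxxyyyxxyyxyyy  (last char: 'y')
  sorted[7] = yxxyyxyyyy$yxxyy  (last char: 'y')
  sorted[8] = yxxyyyxxyyxyyyy$  (last char: '$')
  sorted[9] = yxyyyy$yxxyyyxxy  (last char: 'y')
  sorted[10] = yy$yxxyyyxxyyxyy  (last char: 'y')
  sorted[11] = yyxxyyxyyyy$yxxy  (last char: 'y')
  sorted[12] = yyxyyyy$yxxyyyxx  (last char: 'x')
  sorted[13] = yyy$yxxyyyxxyyxy  (last char: 'y')
  sorted[14] = yyyxxyyxyyyy$yxx  (last char: 'x')
  sorted[15] = yyyy$yxxyyyxxyyx  (last char: 'x')
Last column: yyyxxyyy$yyyxyxx
Original string S is at sorted index 8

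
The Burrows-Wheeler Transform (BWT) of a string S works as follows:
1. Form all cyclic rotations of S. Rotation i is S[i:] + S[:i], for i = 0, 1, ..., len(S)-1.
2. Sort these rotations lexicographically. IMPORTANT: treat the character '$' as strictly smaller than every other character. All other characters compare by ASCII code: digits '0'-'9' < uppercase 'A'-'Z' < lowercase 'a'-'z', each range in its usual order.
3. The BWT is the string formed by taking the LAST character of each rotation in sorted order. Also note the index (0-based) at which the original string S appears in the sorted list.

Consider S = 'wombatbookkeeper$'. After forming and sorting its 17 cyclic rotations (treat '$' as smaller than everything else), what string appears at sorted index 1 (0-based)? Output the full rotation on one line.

Answer: atbookkeeper$womb

Derivation:
All 17 rotations (rotation i = S[i:]+S[:i]):
  rot[0] = wombatbookkeeper$
  rot[1] = ombatbookkeeper$w
  rot[2] = mbatbookkeeper$wo
  rot[3] = batbookkeeper$wom
  rot[4] = atbookkeeper$womb
  rot[5] = tbookkeeper$womba
  rot[6] = bookkeeper$wombat
  rot[7] = ookkeeper$wombatb
  rot[8] = okkeeper$wombatbo
  rot[9] = kkeeper$wombatboo
  rot[10] = keeper$wombatbook
  rot[11] = eeper$wombatbookk
  rot[12] = eper$wombatbookke
  rot[13] = per$wombatbookkee
  rot[14] = er$wombatbookkeep
  rot[15] = r$wombatbookkeepe
  rot[16] = $wombatbookkeeper
Sorted (with $ < everything):
  sorted[0] = $wombatbookkeeper
  sorted[1] = atbookkeeper$womb
  sorted[2] = batbookkeeper$wom
  sorted[3] = bookkeeper$wombat
  sorted[4] = eeper$wombatbookk
  sorted[5] = eper$wombatbookke
  sorted[6] = er$wombatbookkeep
  sorted[7] = keeper$wombatbook
  sorted[8] = kkeeper$wombatboo
  sorted[9] = mbatbookkeeper$wo
  sorted[10] = okkeeper$wombatbo
  sorted[11] = ombatbookkeeper$w
  sorted[12] = ookkeeper$wombatb
  sorted[13] = per$wombatbookkee
  sorted[14] = r$wombatbookkeepe
  sorted[15] = tbookkeeper$womba
  sorted[16] = wombatbookkeeper$
sorted[1] = atbookkeeper$womb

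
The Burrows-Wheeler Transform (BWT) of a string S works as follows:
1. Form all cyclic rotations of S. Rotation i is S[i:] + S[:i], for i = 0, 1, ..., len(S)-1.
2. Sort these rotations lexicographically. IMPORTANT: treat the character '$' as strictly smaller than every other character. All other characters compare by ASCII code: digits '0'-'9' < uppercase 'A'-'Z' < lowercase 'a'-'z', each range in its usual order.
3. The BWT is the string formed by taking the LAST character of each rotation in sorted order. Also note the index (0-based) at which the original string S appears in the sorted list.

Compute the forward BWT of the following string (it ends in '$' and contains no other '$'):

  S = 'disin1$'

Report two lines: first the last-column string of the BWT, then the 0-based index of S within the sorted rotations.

All 7 rotations (rotation i = S[i:]+S[:i]):
  rot[0] = disin1$
  rot[1] = isin1$d
  rot[2] = sin1$di
  rot[3] = in1$dis
  rot[4] = n1$disi
  rot[5] = 1$disin
  rot[6] = $disin1
Sorted (with $ < everything):
  sorted[0] = $disin1  (last char: '1')
  sorted[1] = 1$disin  (last char: 'n')
  sorted[2] = disin1$  (last char: '$')
  sorted[3] = in1$dis  (last char: 's')
  sorted[4] = isin1$d  (last char: 'd')
  sorted[5] = n1$disi  (last char: 'i')
  sorted[6] = sin1$di  (last char: 'i')
Last column: 1n$sdii
Original string S is at sorted index 2

Answer: 1n$sdii
2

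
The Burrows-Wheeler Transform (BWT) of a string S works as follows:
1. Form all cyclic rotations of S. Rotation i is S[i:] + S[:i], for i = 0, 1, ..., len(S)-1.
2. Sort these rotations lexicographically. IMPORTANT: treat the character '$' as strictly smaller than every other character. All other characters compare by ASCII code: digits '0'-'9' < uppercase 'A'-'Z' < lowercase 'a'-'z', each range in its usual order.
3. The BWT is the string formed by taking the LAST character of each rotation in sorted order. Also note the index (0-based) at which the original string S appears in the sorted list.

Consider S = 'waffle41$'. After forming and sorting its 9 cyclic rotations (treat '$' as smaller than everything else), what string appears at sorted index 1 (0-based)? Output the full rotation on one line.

All 9 rotations (rotation i = S[i:]+S[:i]):
  rot[0] = waffle41$
  rot[1] = affle41$w
  rot[2] = ffle41$wa
  rot[3] = fle41$waf
  rot[4] = le41$waff
  rot[5] = e41$waffl
  rot[6] = 41$waffle
  rot[7] = 1$waffle4
  rot[8] = $waffle41
Sorted (with $ < everything):
  sorted[0] = $waffle41
  sorted[1] = 1$waffle4
  sorted[2] = 41$waffle
  sorted[3] = affle41$w
  sorted[4] = e41$waffl
  sorted[5] = ffle41$wa
  sorted[6] = fle41$waf
  sorted[7] = le41$waff
  sorted[8] = waffle41$
sorted[1] = 1$waffle4

Answer: 1$waffle4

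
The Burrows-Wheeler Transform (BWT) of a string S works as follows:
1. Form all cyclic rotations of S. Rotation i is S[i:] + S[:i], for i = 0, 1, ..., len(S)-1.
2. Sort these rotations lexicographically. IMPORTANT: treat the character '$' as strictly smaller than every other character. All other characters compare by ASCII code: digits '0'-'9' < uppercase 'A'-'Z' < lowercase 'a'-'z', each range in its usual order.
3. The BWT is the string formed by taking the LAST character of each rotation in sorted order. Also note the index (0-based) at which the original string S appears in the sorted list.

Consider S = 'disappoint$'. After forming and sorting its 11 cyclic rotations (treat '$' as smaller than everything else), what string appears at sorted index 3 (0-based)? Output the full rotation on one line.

Answer: int$disappo

Derivation:
All 11 rotations (rotation i = S[i:]+S[:i]):
  rot[0] = disappoint$
  rot[1] = isappoint$d
  rot[2] = sappoint$di
  rot[3] = appoint$dis
  rot[4] = ppoint$disa
  rot[5] = point$disap
  rot[6] = oint$disapp
  rot[7] = int$disappo
  rot[8] = nt$disappoi
  rot[9] = t$disappoin
  rot[10] = $disappoint
Sorted (with $ < everything):
  sorted[0] = $disappoint
  sorted[1] = appoint$dis
  sorted[2] = disappoint$
  sorted[3] = int$disappo
  sorted[4] = isappoint$d
  sorted[5] = nt$disappoi
  sorted[6] = oint$disapp
  sorted[7] = point$disap
  sorted[8] = ppoint$disa
  sorted[9] = sappoint$di
  sorted[10] = t$disappoin
sorted[3] = int$disappo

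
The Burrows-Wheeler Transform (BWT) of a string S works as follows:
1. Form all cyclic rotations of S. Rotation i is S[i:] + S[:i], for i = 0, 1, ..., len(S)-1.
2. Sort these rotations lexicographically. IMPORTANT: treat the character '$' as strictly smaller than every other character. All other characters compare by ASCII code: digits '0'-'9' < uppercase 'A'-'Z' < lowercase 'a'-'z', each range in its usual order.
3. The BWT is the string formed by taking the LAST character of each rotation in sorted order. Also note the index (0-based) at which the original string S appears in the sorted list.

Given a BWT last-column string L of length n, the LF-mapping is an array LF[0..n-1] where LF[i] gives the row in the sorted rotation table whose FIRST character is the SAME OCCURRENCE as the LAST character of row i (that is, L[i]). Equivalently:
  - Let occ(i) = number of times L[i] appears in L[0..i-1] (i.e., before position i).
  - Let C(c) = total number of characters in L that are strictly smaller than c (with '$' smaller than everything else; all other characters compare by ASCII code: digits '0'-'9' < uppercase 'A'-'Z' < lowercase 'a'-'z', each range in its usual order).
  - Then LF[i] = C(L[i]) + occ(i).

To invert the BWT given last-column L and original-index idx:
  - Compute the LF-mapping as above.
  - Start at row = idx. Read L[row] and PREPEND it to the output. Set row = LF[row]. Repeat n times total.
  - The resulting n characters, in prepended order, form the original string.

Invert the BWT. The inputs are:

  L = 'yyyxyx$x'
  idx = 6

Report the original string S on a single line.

LF mapping: 4 5 6 1 7 2 0 3
Walk LF starting at row 6, prepending L[row]:
  step 1: row=6, L[6]='$', prepend. Next row=LF[6]=0
  step 2: row=0, L[0]='y', prepend. Next row=LF[0]=4
  step 3: row=4, L[4]='y', prepend. Next row=LF[4]=7
  step 4: row=7, L[7]='x', prepend. Next row=LF[7]=3
  step 5: row=3, L[3]='x', prepend. Next row=LF[3]=1
  step 6: row=1, L[1]='y', prepend. Next row=LF[1]=5
  step 7: row=5, L[5]='x', prepend. Next row=LF[5]=2
  step 8: row=2, L[2]='y', prepend. Next row=LF[2]=6
Reversed output: yxyxxyy$

Answer: yxyxxyy$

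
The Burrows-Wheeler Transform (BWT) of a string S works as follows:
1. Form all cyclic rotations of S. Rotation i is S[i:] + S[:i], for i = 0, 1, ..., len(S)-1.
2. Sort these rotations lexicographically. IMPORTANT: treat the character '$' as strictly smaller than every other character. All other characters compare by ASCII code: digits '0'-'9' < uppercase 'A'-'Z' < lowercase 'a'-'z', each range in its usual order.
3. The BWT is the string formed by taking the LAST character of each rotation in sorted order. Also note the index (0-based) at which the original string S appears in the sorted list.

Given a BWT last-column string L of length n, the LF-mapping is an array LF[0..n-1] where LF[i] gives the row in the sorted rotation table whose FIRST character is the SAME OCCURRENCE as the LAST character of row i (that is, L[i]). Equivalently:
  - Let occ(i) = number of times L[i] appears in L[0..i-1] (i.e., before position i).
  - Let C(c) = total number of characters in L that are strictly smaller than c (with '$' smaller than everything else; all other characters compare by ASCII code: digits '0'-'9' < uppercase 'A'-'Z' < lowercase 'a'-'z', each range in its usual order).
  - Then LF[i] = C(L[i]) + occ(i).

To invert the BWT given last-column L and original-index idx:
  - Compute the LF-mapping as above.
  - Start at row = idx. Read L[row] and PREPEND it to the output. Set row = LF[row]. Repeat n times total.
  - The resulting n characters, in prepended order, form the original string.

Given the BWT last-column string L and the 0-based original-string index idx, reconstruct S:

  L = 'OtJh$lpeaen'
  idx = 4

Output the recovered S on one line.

LF mapping: 2 10 1 6 0 7 9 4 3 5 8
Walk LF starting at row 4, prepending L[row]:
  step 1: row=4, L[4]='$', prepend. Next row=LF[4]=0
  step 2: row=0, L[0]='O', prepend. Next row=LF[0]=2
  step 3: row=2, L[2]='J', prepend. Next row=LF[2]=1
  step 4: row=1, L[1]='t', prepend. Next row=LF[1]=10
  step 5: row=10, L[10]='n', prepend. Next row=LF[10]=8
  step 6: row=8, L[8]='a', prepend. Next row=LF[8]=3
  step 7: row=3, L[3]='h', prepend. Next row=LF[3]=6
  step 8: row=6, L[6]='p', prepend. Next row=LF[6]=9
  step 9: row=9, L[9]='e', prepend. Next row=LF[9]=5
  step 10: row=5, L[5]='l', prepend. Next row=LF[5]=7
  step 11: row=7, L[7]='e', prepend. Next row=LF[7]=4
Reversed output: elephantJO$

Answer: elephantJO$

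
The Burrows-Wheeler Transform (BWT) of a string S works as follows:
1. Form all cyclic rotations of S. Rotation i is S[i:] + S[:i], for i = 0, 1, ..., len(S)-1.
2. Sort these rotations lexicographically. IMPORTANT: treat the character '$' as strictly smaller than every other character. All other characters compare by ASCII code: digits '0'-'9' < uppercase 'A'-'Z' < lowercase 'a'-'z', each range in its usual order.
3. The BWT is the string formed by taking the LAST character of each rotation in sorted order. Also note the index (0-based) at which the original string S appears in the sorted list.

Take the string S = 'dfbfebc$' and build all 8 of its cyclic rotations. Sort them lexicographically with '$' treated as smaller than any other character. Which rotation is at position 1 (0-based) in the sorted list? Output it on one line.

Answer: bc$dfbfe

Derivation:
All 8 rotations (rotation i = S[i:]+S[:i]):
  rot[0] = dfbfebc$
  rot[1] = fbfebc$d
  rot[2] = bfebc$df
  rot[3] = febc$dfb
  rot[4] = ebc$dfbf
  rot[5] = bc$dfbfe
  rot[6] = c$dfbfeb
  rot[7] = $dfbfebc
Sorted (with $ < everything):
  sorted[0] = $dfbfebc
  sorted[1] = bc$dfbfe
  sorted[2] = bfebc$df
  sorted[3] = c$dfbfeb
  sorted[4] = dfbfebc$
  sorted[5] = ebc$dfbf
  sorted[6] = fbfebc$d
  sorted[7] = febc$dfb
sorted[1] = bc$dfbfe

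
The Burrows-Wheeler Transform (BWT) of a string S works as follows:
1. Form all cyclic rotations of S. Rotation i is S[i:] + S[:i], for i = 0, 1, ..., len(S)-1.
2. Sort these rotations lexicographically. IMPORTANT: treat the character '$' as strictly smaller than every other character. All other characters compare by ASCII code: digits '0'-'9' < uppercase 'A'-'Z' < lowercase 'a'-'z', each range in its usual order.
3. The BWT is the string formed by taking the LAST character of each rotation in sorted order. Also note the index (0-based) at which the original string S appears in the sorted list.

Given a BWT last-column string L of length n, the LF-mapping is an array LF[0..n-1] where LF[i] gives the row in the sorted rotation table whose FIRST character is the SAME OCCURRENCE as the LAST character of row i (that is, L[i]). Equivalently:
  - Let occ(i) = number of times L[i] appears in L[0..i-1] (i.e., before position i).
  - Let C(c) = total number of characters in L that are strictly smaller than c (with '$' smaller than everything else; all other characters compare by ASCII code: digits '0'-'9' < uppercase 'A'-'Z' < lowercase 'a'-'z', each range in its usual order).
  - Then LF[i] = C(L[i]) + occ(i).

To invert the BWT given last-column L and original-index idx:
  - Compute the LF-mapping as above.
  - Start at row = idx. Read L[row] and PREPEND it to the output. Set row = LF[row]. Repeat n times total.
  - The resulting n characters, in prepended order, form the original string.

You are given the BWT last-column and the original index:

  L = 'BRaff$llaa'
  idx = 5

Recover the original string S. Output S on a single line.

LF mapping: 1 2 3 6 7 0 8 9 4 5
Walk LF starting at row 5, prepending L[row]:
  step 1: row=5, L[5]='$', prepend. Next row=LF[5]=0
  step 2: row=0, L[0]='B', prepend. Next row=LF[0]=1
  step 3: row=1, L[1]='R', prepend. Next row=LF[1]=2
  step 4: row=2, L[2]='a', prepend. Next row=LF[2]=3
  step 5: row=3, L[3]='f', prepend. Next row=LF[3]=6
  step 6: row=6, L[6]='l', prepend. Next row=LF[6]=8
  step 7: row=8, L[8]='a', prepend. Next row=LF[8]=4
  step 8: row=4, L[4]='f', prepend. Next row=LF[4]=7
  step 9: row=7, L[7]='l', prepend. Next row=LF[7]=9
  step 10: row=9, L[9]='a', prepend. Next row=LF[9]=5
Reversed output: alfalfaRB$

Answer: alfalfaRB$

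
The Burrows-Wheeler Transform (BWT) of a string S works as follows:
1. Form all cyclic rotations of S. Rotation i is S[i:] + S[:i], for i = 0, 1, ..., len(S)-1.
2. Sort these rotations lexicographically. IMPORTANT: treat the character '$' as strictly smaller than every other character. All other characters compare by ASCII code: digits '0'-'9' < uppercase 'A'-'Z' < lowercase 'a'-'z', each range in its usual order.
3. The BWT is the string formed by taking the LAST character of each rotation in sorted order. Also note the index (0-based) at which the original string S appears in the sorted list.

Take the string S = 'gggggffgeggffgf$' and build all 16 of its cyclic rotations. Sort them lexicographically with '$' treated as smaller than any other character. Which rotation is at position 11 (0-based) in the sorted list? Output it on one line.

All 16 rotations (rotation i = S[i:]+S[:i]):
  rot[0] = gggggffgeggffgf$
  rot[1] = ggggffgeggffgf$g
  rot[2] = gggffgeggffgf$gg
  rot[3] = ggffgeggffgf$ggg
  rot[4] = gffgeggffgf$gggg
  rot[5] = ffgeggffgf$ggggg
  rot[6] = fgeggffgf$gggggf
  rot[7] = geggffgf$gggggff
  rot[8] = eggffgf$gggggffg
  rot[9] = ggffgf$gggggffge
  rot[10] = gffgf$gggggffgeg
  rot[11] = ffgf$gggggffgegg
  rot[12] = fgf$gggggffgeggf
  rot[13] = gf$gggggffgeggff
  rot[14] = f$gggggffgeggffg
  rot[15] = $gggggffgeggffgf
Sorted (with $ < everything):
  sorted[0] = $gggggffgeggffgf
  sorted[1] = eggffgf$gggggffg
  sorted[2] = f$gggggffgeggffg
  sorted[3] = ffgeggffgf$ggggg
  sorted[4] = ffgf$gggggffgegg
  sorted[5] = fgeggffgf$gggggf
  sorted[6] = fgf$gggggffgeggf
  sorted[7] = geggffgf$gggggff
  sorted[8] = gf$gggggffgeggff
  sorted[9] = gffgeggffgf$gggg
  sorted[10] = gffgf$gggggffgeg
  sorted[11] = ggffgeggffgf$ggg
  sorted[12] = ggffgf$gggggffge
  sorted[13] = gggffgeggffgf$gg
  sorted[14] = ggggffgeggffgf$g
  sorted[15] = gggggffgeggffgf$
sorted[11] = ggffgeggffgf$ggg

Answer: ggffgeggffgf$ggg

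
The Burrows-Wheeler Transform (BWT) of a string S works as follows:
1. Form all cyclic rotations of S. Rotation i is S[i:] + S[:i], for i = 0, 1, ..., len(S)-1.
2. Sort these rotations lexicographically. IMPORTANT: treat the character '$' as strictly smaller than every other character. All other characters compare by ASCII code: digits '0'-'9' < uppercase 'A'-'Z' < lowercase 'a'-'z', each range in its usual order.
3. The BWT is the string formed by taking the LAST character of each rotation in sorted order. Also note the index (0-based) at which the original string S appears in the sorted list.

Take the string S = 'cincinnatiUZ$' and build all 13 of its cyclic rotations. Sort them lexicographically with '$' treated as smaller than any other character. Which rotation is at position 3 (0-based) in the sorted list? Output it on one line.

Answer: atiUZ$cincinn

Derivation:
All 13 rotations (rotation i = S[i:]+S[:i]):
  rot[0] = cincinnatiUZ$
  rot[1] = incinnatiUZ$c
  rot[2] = ncinnatiUZ$ci
  rot[3] = cinnatiUZ$cin
  rot[4] = innatiUZ$cinc
  rot[5] = nnatiUZ$cinci
  rot[6] = natiUZ$cincin
  rot[7] = atiUZ$cincinn
  rot[8] = tiUZ$cincinna
  rot[9] = iUZ$cincinnat
  rot[10] = UZ$cincinnati
  rot[11] = Z$cincinnatiU
  rot[12] = $cincinnatiUZ
Sorted (with $ < everything):
  sorted[0] = $cincinnatiUZ
  sorted[1] = UZ$cincinnati
  sorted[2] = Z$cincinnatiU
  sorted[3] = atiUZ$cincinn
  sorted[4] = cincinnatiUZ$
  sorted[5] = cinnatiUZ$cin
  sorted[6] = iUZ$cincinnat
  sorted[7] = incinnatiUZ$c
  sorted[8] = innatiUZ$cinc
  sorted[9] = natiUZ$cincin
  sorted[10] = ncinnatiUZ$ci
  sorted[11] = nnatiUZ$cinci
  sorted[12] = tiUZ$cincinna
sorted[3] = atiUZ$cincinn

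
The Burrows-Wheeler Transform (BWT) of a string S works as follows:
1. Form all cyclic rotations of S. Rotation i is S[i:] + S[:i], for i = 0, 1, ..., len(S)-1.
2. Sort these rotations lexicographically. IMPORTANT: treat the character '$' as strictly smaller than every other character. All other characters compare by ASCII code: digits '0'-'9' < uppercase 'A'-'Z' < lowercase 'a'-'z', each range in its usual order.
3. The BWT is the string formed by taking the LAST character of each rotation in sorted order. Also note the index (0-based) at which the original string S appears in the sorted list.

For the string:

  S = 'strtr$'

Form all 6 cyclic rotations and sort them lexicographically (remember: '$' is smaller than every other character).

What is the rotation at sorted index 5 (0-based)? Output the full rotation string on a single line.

All 6 rotations (rotation i = S[i:]+S[:i]):
  rot[0] = strtr$
  rot[1] = trtr$s
  rot[2] = rtr$st
  rot[3] = tr$str
  rot[4] = r$strt
  rot[5] = $strtr
Sorted (with $ < everything):
  sorted[0] = $strtr
  sorted[1] = r$strt
  sorted[2] = rtr$st
  sorted[3] = strtr$
  sorted[4] = tr$str
  sorted[5] = trtr$s
sorted[5] = trtr$s

Answer: trtr$s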